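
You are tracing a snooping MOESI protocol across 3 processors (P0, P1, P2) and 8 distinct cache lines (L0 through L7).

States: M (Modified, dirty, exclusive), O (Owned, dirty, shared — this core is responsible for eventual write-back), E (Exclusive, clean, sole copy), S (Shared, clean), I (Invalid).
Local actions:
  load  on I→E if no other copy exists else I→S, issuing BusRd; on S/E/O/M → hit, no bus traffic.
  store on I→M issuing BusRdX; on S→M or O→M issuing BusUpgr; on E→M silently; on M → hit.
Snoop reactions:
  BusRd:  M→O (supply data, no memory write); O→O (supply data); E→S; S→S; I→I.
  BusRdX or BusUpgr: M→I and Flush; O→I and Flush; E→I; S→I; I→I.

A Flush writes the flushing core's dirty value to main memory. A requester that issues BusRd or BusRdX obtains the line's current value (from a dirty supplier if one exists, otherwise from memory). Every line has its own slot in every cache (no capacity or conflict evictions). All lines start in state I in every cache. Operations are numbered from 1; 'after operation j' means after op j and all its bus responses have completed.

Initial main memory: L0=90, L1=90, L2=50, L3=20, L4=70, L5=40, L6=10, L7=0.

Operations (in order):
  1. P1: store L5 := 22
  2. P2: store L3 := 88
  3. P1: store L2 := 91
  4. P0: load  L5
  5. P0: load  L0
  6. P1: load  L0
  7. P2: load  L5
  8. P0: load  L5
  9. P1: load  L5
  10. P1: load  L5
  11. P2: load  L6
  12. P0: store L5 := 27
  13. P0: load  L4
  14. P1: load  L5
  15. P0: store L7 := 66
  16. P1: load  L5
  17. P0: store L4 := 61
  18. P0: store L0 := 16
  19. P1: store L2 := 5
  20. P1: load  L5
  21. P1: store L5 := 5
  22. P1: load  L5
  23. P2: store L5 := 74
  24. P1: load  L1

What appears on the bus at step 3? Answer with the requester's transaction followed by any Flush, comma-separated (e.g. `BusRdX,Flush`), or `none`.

[1] P1: store L5 := 22 | P0:I, P1:M(22), P2:I | bus: BusRdX
[2] P2: store L3 := 88 | P0:I, P1:I, P2:M(88) | bus: BusRdX
[3] P1: store L2 := 91 | P0:I, P1:M(91), P2:I | bus: BusRdX
[4] P0: load  L5 | P0:S(22), P1:O(22), P2:I | bus: BusRd
[5] P0: load  L0 | P0:E(90), P1:I, P2:I | bus: BusRd
[6] P1: load  L0 | P0:S(90), P1:S(90), P2:I | bus: BusRd
[7] P2: load  L5 | P0:S(22), P1:O(22), P2:S(22) | bus: BusRd
[8] P0: load  L5 | P0:S(22), P1:O(22), P2:S(22) | bus: none
[9] P1: load  L5 | P0:S(22), P1:O(22), P2:S(22) | bus: none
[10] P1: load  L5 | P0:S(22), P1:O(22), P2:S(22) | bus: none
[11] P2: load  L6 | P0:I, P1:I, P2:E(10) | bus: BusRd
[12] P0: store L5 := 27 | P0:M(27), P1:I, P2:I | bus: BusUpgr,Flush
[13] P0: load  L4 | P0:E(70), P1:I, P2:I | bus: BusRd
[14] P1: load  L5 | P0:O(27), P1:S(27), P2:I | bus: BusRd
[15] P0: store L7 := 66 | P0:M(66), P1:I, P2:I | bus: BusRdX
[16] P1: load  L5 | P0:O(27), P1:S(27), P2:I | bus: none
[17] P0: store L4 := 61 | P0:M(61), P1:I, P2:I | bus: none
[18] P0: store L0 := 16 | P0:M(16), P1:I, P2:I | bus: BusUpgr
[19] P1: store L2 := 5 | P0:I, P1:M(5), P2:I | bus: none
[20] P1: load  L5 | P0:O(27), P1:S(27), P2:I | bus: none
[21] P1: store L5 := 5 | P0:I, P1:M(5), P2:I | bus: BusUpgr,Flush
[22] P1: load  L5 | P0:I, P1:M(5), P2:I | bus: none
[23] P2: store L5 := 74 | P0:I, P1:I, P2:M(74) | bus: BusRdX,Flush
[24] P1: load  L1 | P0:I, P1:E(90), P2:I | bus: BusRd

bus = BusRdX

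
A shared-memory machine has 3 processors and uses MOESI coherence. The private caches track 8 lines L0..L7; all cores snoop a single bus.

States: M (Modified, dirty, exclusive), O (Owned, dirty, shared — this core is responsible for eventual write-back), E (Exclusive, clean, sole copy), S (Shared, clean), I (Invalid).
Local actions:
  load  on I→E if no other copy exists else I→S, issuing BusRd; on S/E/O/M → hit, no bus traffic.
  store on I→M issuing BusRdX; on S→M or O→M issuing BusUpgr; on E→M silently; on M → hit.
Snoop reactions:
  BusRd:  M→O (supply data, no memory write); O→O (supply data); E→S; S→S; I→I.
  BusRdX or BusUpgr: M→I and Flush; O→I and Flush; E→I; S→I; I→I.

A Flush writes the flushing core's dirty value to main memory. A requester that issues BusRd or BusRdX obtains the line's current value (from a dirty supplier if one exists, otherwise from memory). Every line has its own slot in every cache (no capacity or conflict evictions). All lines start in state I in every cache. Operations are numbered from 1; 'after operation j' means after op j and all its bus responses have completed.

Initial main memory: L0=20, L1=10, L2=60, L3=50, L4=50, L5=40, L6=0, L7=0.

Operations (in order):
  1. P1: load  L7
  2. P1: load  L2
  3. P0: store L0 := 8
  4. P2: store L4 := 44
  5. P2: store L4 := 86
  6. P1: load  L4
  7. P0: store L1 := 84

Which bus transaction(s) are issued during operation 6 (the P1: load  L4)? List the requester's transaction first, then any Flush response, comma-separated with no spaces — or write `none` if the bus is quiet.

  op1 P1: load  L7 → I/E/I on L7; bus BusRd; mem=0
  op2 P1: load  L2 → I/E/I on L2; bus BusRd; mem=60
  op3 P0: store L0 := 8 → M/I/I on L0; bus BusRdX; mem=20
  op4 P2: store L4 := 44 → I/I/M on L4; bus BusRdX; mem=50
  op5 P2: store L4 := 86 → I/I/M on L4; bus (none); mem=50
  op6 P1: load  L4 → I/S/O on L4; bus BusRd; mem=50
  op7 P0: store L1 := 84 → M/I/I on L1; bus BusRdX; mem=10

bus = BusRd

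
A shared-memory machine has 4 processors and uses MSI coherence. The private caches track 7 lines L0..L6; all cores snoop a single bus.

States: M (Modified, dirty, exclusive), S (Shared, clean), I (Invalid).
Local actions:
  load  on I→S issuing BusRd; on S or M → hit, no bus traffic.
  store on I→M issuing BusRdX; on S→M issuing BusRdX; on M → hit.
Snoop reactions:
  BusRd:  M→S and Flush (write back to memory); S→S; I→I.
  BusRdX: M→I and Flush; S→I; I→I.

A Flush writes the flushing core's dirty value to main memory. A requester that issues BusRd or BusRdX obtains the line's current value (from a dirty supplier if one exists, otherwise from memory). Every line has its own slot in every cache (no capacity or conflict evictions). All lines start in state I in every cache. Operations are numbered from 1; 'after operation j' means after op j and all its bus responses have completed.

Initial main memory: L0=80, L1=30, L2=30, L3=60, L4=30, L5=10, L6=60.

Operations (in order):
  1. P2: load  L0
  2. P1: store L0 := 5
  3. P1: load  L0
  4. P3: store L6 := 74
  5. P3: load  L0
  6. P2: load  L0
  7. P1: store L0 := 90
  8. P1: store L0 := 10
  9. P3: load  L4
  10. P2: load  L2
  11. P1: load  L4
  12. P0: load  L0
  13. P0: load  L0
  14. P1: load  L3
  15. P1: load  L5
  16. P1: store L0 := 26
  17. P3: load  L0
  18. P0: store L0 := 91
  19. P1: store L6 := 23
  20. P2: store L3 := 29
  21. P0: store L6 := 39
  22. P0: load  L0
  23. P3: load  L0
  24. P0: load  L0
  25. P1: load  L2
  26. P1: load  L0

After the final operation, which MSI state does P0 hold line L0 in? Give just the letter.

state = S

1. P2: load  L0  bus=[BusRd]  L0: P0=I P1=I P2=S P3=I  mem[L0]=80
2. P1: store L0 := 5  bus=[BusRdX]  L0: P0=I P1=M P2=I P3=I  mem[L0]=80
3. P1: load  L0  bus=[-]  L0: P0=I P1=M P2=I P3=I  mem[L0]=80
4. P3: store L6 := 74  bus=[BusRdX]  L6: P0=I P1=I P2=I P3=M  mem[L6]=60
5. P3: load  L0  bus=[BusRd,Flush]  L0: P0=I P1=S P2=I P3=S  mem[L0]=5
6. P2: load  L0  bus=[BusRd]  L0: P0=I P1=S P2=S P3=S  mem[L0]=5
7. P1: store L0 := 90  bus=[BusRdX]  L0: P0=I P1=M P2=I P3=I  mem[L0]=5
8. P1: store L0 := 10  bus=[-]  L0: P0=I P1=M P2=I P3=I  mem[L0]=5
9. P3: load  L4  bus=[BusRd]  L4: P0=I P1=I P2=I P3=S  mem[L4]=30
10. P2: load  L2  bus=[BusRd]  L2: P0=I P1=I P2=S P3=I  mem[L2]=30
11. P1: load  L4  bus=[BusRd]  L4: P0=I P1=S P2=I P3=S  mem[L4]=30
12. P0: load  L0  bus=[BusRd,Flush]  L0: P0=S P1=S P2=I P3=I  mem[L0]=10
13. P0: load  L0  bus=[-]  L0: P0=S P1=S P2=I P3=I  mem[L0]=10
14. P1: load  L3  bus=[BusRd]  L3: P0=I P1=S P2=I P3=I  mem[L3]=60
15. P1: load  L5  bus=[BusRd]  L5: P0=I P1=S P2=I P3=I  mem[L5]=10
16. P1: store L0 := 26  bus=[BusRdX]  L0: P0=I P1=M P2=I P3=I  mem[L0]=10
17. P3: load  L0  bus=[BusRd,Flush]  L0: P0=I P1=S P2=I P3=S  mem[L0]=26
18. P0: store L0 := 91  bus=[BusRdX]  L0: P0=M P1=I P2=I P3=I  mem[L0]=26
19. P1: store L6 := 23  bus=[BusRdX,Flush]  L6: P0=I P1=M P2=I P3=I  mem[L6]=74
20. P2: store L3 := 29  bus=[BusRdX]  L3: P0=I P1=I P2=M P3=I  mem[L3]=60
21. P0: store L6 := 39  bus=[BusRdX,Flush]  L6: P0=M P1=I P2=I P3=I  mem[L6]=23
22. P0: load  L0  bus=[-]  L0: P0=M P1=I P2=I P3=I  mem[L0]=26
23. P3: load  L0  bus=[BusRd,Flush]  L0: P0=S P1=I P2=I P3=S  mem[L0]=91
24. P0: load  L0  bus=[-]  L0: P0=S P1=I P2=I P3=S  mem[L0]=91
25. P1: load  L2  bus=[BusRd]  L2: P0=I P1=S P2=S P3=I  mem[L2]=30
26. P1: load  L0  bus=[BusRd]  L0: P0=S P1=S P2=I P3=S  mem[L0]=91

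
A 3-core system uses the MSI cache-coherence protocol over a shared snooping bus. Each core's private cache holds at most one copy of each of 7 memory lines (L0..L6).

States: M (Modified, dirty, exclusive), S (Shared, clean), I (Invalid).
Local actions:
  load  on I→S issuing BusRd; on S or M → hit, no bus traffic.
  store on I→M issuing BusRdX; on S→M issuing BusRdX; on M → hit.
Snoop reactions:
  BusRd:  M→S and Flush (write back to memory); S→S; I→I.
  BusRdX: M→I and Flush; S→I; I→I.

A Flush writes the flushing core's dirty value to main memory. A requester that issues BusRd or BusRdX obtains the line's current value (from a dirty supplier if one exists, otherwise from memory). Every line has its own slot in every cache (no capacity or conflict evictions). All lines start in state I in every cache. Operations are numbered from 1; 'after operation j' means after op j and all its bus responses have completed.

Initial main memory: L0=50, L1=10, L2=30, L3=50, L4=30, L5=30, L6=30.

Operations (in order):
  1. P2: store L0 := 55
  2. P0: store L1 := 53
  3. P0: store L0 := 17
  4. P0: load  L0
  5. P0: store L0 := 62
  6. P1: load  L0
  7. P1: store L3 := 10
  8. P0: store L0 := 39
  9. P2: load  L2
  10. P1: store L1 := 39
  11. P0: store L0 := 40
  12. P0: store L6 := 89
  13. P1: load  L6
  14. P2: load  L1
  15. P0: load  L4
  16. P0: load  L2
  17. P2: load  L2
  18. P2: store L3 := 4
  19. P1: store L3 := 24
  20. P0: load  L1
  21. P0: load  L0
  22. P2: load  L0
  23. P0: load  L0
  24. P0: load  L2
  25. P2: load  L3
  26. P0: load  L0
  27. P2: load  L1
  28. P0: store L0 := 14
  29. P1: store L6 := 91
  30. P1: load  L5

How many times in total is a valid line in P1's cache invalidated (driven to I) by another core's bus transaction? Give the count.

invalidations = 2

1. P2: store L0 := 55  bus=[BusRdX]  L0: P0=I P1=I P2=M  mem[L0]=50
2. P0: store L1 := 53  bus=[BusRdX]  L1: P0=M P1=I P2=I  mem[L1]=10
3. P0: store L0 := 17  bus=[BusRdX,Flush]  L0: P0=M P1=I P2=I  mem[L0]=55
4. P0: load  L0  bus=[-]  L0: P0=M P1=I P2=I  mem[L0]=55
5. P0: store L0 := 62  bus=[-]  L0: P0=M P1=I P2=I  mem[L0]=55
6. P1: load  L0  bus=[BusRd,Flush]  L0: P0=S P1=S P2=I  mem[L0]=62
7. P1: store L3 := 10  bus=[BusRdX]  L3: P0=I P1=M P2=I  mem[L3]=50
8. P0: store L0 := 39  bus=[BusRdX]  L0: P0=M P1=I P2=I  mem[L0]=62
9. P2: load  L2  bus=[BusRd]  L2: P0=I P1=I P2=S  mem[L2]=30
10. P1: store L1 := 39  bus=[BusRdX,Flush]  L1: P0=I P1=M P2=I  mem[L1]=53
11. P0: store L0 := 40  bus=[-]  L0: P0=M P1=I P2=I  mem[L0]=62
12. P0: store L6 := 89  bus=[BusRdX]  L6: P0=M P1=I P2=I  mem[L6]=30
13. P1: load  L6  bus=[BusRd,Flush]  L6: P0=S P1=S P2=I  mem[L6]=89
14. P2: load  L1  bus=[BusRd,Flush]  L1: P0=I P1=S P2=S  mem[L1]=39
15. P0: load  L4  bus=[BusRd]  L4: P0=S P1=I P2=I  mem[L4]=30
16. P0: load  L2  bus=[BusRd]  L2: P0=S P1=I P2=S  mem[L2]=30
17. P2: load  L2  bus=[-]  L2: P0=S P1=I P2=S  mem[L2]=30
18. P2: store L3 := 4  bus=[BusRdX,Flush]  L3: P0=I P1=I P2=M  mem[L3]=10
19. P1: store L3 := 24  bus=[BusRdX,Flush]  L3: P0=I P1=M P2=I  mem[L3]=4
20. P0: load  L1  bus=[BusRd]  L1: P0=S P1=S P2=S  mem[L1]=39
21. P0: load  L0  bus=[-]  L0: P0=M P1=I P2=I  mem[L0]=62
22. P2: load  L0  bus=[BusRd,Flush]  L0: P0=S P1=I P2=S  mem[L0]=40
23. P0: load  L0  bus=[-]  L0: P0=S P1=I P2=S  mem[L0]=40
24. P0: load  L2  bus=[-]  L2: P0=S P1=I P2=S  mem[L2]=30
25. P2: load  L3  bus=[BusRd,Flush]  L3: P0=I P1=S P2=S  mem[L3]=24
26. P0: load  L0  bus=[-]  L0: P0=S P1=I P2=S  mem[L0]=40
27. P2: load  L1  bus=[-]  L1: P0=S P1=S P2=S  mem[L1]=39
28. P0: store L0 := 14  bus=[BusRdX]  L0: P0=M P1=I P2=I  mem[L0]=40
29. P1: store L6 := 91  bus=[BusRdX]  L6: P0=I P1=M P2=I  mem[L6]=89
30. P1: load  L5  bus=[BusRd]  L5: P0=I P1=S P2=I  mem[L5]=30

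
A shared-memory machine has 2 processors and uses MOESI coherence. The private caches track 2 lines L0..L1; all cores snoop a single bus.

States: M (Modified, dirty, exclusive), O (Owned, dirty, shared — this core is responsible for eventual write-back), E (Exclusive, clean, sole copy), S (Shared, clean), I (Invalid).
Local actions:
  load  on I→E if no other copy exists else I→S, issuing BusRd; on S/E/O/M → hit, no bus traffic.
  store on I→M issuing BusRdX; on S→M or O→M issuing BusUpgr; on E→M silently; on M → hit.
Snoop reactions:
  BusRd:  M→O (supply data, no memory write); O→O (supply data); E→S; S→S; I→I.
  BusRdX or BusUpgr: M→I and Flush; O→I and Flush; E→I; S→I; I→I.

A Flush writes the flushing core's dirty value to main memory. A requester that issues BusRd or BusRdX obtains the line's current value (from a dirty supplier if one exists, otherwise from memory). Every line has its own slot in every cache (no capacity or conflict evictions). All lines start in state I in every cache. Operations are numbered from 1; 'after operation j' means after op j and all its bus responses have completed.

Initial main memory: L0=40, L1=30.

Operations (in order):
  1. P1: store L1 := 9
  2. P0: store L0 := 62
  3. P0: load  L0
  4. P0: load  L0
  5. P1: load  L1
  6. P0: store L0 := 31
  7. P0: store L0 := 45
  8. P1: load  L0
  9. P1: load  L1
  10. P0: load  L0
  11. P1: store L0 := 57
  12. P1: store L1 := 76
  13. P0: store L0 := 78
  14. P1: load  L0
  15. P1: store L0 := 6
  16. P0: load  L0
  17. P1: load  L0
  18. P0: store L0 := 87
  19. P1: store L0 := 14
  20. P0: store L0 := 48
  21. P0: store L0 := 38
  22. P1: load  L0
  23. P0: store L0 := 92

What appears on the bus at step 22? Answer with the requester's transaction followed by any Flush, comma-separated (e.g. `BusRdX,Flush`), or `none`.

[1] P1: store L1 := 9 | P0:I, P1:M(9) | bus: BusRdX
[2] P0: store L0 := 62 | P0:M(62), P1:I | bus: BusRdX
[3] P0: load  L0 | P0:M(62), P1:I | bus: none
[4] P0: load  L0 | P0:M(62), P1:I | bus: none
[5] P1: load  L1 | P0:I, P1:M(9) | bus: none
[6] P0: store L0 := 31 | P0:M(31), P1:I | bus: none
[7] P0: store L0 := 45 | P0:M(45), P1:I | bus: none
[8] P1: load  L0 | P0:O(45), P1:S(45) | bus: BusRd
[9] P1: load  L1 | P0:I, P1:M(9) | bus: none
[10] P0: load  L0 | P0:O(45), P1:S(45) | bus: none
[11] P1: store L0 := 57 | P0:I, P1:M(57) | bus: BusUpgr,Flush
[12] P1: store L1 := 76 | P0:I, P1:M(76) | bus: none
[13] P0: store L0 := 78 | P0:M(78), P1:I | bus: BusRdX,Flush
[14] P1: load  L0 | P0:O(78), P1:S(78) | bus: BusRd
[15] P1: store L0 := 6 | P0:I, P1:M(6) | bus: BusUpgr,Flush
[16] P0: load  L0 | P0:S(6), P1:O(6) | bus: BusRd
[17] P1: load  L0 | P0:S(6), P1:O(6) | bus: none
[18] P0: store L0 := 87 | P0:M(87), P1:I | bus: BusUpgr,Flush
[19] P1: store L0 := 14 | P0:I, P1:M(14) | bus: BusRdX,Flush
[20] P0: store L0 := 48 | P0:M(48), P1:I | bus: BusRdX,Flush
[21] P0: store L0 := 38 | P0:M(38), P1:I | bus: none
[22] P1: load  L0 | P0:O(38), P1:S(38) | bus: BusRd
[23] P0: store L0 := 92 | P0:M(92), P1:I | bus: BusUpgr

bus = BusRd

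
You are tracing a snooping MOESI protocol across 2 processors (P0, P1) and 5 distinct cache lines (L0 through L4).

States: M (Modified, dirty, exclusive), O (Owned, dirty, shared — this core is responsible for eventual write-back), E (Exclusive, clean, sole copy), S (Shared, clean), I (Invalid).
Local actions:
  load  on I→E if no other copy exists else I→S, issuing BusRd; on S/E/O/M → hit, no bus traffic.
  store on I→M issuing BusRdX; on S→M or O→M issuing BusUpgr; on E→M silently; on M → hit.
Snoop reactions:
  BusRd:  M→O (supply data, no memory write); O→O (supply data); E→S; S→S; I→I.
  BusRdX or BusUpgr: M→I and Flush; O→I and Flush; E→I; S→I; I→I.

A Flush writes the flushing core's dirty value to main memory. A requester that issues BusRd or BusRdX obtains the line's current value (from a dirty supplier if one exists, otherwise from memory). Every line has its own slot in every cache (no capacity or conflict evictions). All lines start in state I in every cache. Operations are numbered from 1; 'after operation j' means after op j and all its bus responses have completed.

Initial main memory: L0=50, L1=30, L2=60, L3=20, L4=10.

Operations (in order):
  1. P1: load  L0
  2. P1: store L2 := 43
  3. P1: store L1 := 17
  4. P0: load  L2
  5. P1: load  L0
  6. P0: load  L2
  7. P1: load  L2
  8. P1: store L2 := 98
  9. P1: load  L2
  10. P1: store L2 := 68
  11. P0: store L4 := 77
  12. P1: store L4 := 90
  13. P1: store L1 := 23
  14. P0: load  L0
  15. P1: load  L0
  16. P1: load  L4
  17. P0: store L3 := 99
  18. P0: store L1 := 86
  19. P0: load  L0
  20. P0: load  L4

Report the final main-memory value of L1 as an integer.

memory[L1] = 23

  op1 P1: load  L0 → I/E on L0; bus BusRd; mem=50
  op2 P1: store L2 := 43 → I/M on L2; bus BusRdX; mem=60
  op3 P1: store L1 := 17 → I/M on L1; bus BusRdX; mem=30
  op4 P0: load  L2 → S/O on L2; bus BusRd; mem=60
  op5 P1: load  L0 → I/E on L0; bus (none); mem=50
  op6 P0: load  L2 → S/O on L2; bus (none); mem=60
  op7 P1: load  L2 → S/O on L2; bus (none); mem=60
  op8 P1: store L2 := 98 → I/M on L2; bus BusUpgr; mem=60
  op9 P1: load  L2 → I/M on L2; bus (none); mem=60
  op10 P1: store L2 := 68 → I/M on L2; bus (none); mem=60
  op11 P0: store L4 := 77 → M/I on L4; bus BusRdX; mem=10
  op12 P1: store L4 := 90 → I/M on L4; bus BusRdX Flush; mem=77
  op13 P1: store L1 := 23 → I/M on L1; bus (none); mem=30
  op14 P0: load  L0 → S/S on L0; bus BusRd; mem=50
  op15 P1: load  L0 → S/S on L0; bus (none); mem=50
  op16 P1: load  L4 → I/M on L4; bus (none); mem=77
  op17 P0: store L3 := 99 → M/I on L3; bus BusRdX; mem=20
  op18 P0: store L1 := 86 → M/I on L1; bus BusRdX Flush; mem=23
  op19 P0: load  L0 → S/S on L0; bus (none); mem=50
  op20 P0: load  L4 → S/O on L4; bus BusRd; mem=77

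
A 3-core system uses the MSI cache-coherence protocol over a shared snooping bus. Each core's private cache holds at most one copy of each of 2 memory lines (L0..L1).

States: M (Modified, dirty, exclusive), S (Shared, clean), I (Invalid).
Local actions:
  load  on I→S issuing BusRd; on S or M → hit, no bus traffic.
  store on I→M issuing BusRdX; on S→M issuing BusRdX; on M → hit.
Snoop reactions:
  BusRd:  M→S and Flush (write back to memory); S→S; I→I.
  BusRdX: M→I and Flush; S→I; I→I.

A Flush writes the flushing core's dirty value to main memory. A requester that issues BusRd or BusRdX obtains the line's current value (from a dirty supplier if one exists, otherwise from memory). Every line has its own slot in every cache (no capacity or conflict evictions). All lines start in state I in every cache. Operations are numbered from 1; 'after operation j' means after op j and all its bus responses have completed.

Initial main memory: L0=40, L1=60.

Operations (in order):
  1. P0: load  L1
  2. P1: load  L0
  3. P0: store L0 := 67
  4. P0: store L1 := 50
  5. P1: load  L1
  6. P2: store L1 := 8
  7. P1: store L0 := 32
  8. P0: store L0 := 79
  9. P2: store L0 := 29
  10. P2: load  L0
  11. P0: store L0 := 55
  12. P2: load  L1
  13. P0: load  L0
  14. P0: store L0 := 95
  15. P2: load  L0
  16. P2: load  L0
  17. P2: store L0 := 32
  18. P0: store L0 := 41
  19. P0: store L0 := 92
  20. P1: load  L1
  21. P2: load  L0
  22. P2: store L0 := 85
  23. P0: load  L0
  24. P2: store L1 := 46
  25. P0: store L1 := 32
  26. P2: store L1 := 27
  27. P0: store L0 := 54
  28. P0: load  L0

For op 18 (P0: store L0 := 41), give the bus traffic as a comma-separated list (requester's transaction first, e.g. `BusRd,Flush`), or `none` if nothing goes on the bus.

step 1: P0: load  L1  ⟶  SII  (L1)  txn=BusRd  M[L1]=60
step 2: P1: load  L0  ⟶  ISI  (L0)  txn=BusRd  M[L0]=40
step 3: P0: store L0 := 67  ⟶  MII  (L0)  txn=BusRdX  M[L0]=40
step 4: P0: store L1 := 50  ⟶  MII  (L1)  txn=BusRdX  M[L1]=60
step 5: P1: load  L1  ⟶  SSI  (L1)  txn=BusRd+Flush  M[L1]=50
step 6: P2: store L1 := 8  ⟶  IIM  (L1)  txn=BusRdX  M[L1]=50
step 7: P1: store L0 := 32  ⟶  IMI  (L0)  txn=BusRdX+Flush  M[L0]=67
step 8: P0: store L0 := 79  ⟶  MII  (L0)  txn=BusRdX+Flush  M[L0]=32
step 9: P2: store L0 := 29  ⟶  IIM  (L0)  txn=BusRdX+Flush  M[L0]=79
step 10: P2: load  L0  ⟶  IIM  (L0)  txn=∅  M[L0]=79
step 11: P0: store L0 := 55  ⟶  MII  (L0)  txn=BusRdX+Flush  M[L0]=29
step 12: P2: load  L1  ⟶  IIM  (L1)  txn=∅  M[L1]=50
step 13: P0: load  L0  ⟶  MII  (L0)  txn=∅  M[L0]=29
step 14: P0: store L0 := 95  ⟶  MII  (L0)  txn=∅  M[L0]=29
step 15: P2: load  L0  ⟶  SIS  (L0)  txn=BusRd+Flush  M[L0]=95
step 16: P2: load  L0  ⟶  SIS  (L0)  txn=∅  M[L0]=95
step 17: P2: store L0 := 32  ⟶  IIM  (L0)  txn=BusRdX  M[L0]=95
step 18: P0: store L0 := 41  ⟶  MII  (L0)  txn=BusRdX+Flush  M[L0]=32
step 19: P0: store L0 := 92  ⟶  MII  (L0)  txn=∅  M[L0]=32
step 20: P1: load  L1  ⟶  ISS  (L1)  txn=BusRd+Flush  M[L1]=8
step 21: P2: load  L0  ⟶  SIS  (L0)  txn=BusRd+Flush  M[L0]=92
step 22: P2: store L0 := 85  ⟶  IIM  (L0)  txn=BusRdX  M[L0]=92
step 23: P0: load  L0  ⟶  SIS  (L0)  txn=BusRd+Flush  M[L0]=85
step 24: P2: store L1 := 46  ⟶  IIM  (L1)  txn=BusRdX  M[L1]=8
step 25: P0: store L1 := 32  ⟶  MII  (L1)  txn=BusRdX+Flush  M[L1]=46
step 26: P2: store L1 := 27  ⟶  IIM  (L1)  txn=BusRdX+Flush  M[L1]=32
step 27: P0: store L0 := 54  ⟶  MII  (L0)  txn=BusRdX  M[L0]=85
step 28: P0: load  L0  ⟶  MII  (L0)  txn=∅  M[L0]=85

bus = BusRdX,Flush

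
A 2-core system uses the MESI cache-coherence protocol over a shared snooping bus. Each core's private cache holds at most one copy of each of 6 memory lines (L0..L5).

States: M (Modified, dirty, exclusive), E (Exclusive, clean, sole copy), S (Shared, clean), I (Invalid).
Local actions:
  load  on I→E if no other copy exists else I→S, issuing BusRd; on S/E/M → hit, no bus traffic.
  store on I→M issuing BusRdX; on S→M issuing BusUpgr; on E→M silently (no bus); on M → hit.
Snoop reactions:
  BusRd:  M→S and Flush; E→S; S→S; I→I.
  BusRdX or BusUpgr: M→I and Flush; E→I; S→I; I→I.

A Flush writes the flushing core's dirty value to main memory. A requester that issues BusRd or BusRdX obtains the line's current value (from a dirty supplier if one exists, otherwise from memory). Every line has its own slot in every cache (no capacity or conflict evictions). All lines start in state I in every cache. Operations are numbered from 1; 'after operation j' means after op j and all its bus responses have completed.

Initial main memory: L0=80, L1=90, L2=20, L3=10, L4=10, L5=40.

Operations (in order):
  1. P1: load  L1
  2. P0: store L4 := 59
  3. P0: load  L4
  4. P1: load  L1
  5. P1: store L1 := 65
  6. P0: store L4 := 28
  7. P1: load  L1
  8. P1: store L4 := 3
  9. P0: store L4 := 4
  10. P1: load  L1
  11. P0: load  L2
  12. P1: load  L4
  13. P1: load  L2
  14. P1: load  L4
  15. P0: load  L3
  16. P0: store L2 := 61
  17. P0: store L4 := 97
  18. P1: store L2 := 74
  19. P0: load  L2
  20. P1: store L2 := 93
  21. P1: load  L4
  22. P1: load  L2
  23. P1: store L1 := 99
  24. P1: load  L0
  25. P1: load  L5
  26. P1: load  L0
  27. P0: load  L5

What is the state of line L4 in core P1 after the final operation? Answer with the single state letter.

state = S

step 1: P1: load  L1  ⟶  IE  (L1)  txn=BusRd  M[L1]=90
step 2: P0: store L4 := 59  ⟶  MI  (L4)  txn=BusRdX  M[L4]=10
step 3: P0: load  L4  ⟶  MI  (L4)  txn=∅  M[L4]=10
step 4: P1: load  L1  ⟶  IE  (L1)  txn=∅  M[L1]=90
step 5: P1: store L1 := 65  ⟶  IM  (L1)  txn=∅  M[L1]=90
step 6: P0: store L4 := 28  ⟶  MI  (L4)  txn=∅  M[L4]=10
step 7: P1: load  L1  ⟶  IM  (L1)  txn=∅  M[L1]=90
step 8: P1: store L4 := 3  ⟶  IM  (L4)  txn=BusRdX+Flush  M[L4]=28
step 9: P0: store L4 := 4  ⟶  MI  (L4)  txn=BusRdX+Flush  M[L4]=3
step 10: P1: load  L1  ⟶  IM  (L1)  txn=∅  M[L1]=90
step 11: P0: load  L2  ⟶  EI  (L2)  txn=BusRd  M[L2]=20
step 12: P1: load  L4  ⟶  SS  (L4)  txn=BusRd+Flush  M[L4]=4
step 13: P1: load  L2  ⟶  SS  (L2)  txn=BusRd  M[L2]=20
step 14: P1: load  L4  ⟶  SS  (L4)  txn=∅  M[L4]=4
step 15: P0: load  L3  ⟶  EI  (L3)  txn=BusRd  M[L3]=10
step 16: P0: store L2 := 61  ⟶  MI  (L2)  txn=BusUpgr  M[L2]=20
step 17: P0: store L4 := 97  ⟶  MI  (L4)  txn=BusUpgr  M[L4]=4
step 18: P1: store L2 := 74  ⟶  IM  (L2)  txn=BusRdX+Flush  M[L2]=61
step 19: P0: load  L2  ⟶  SS  (L2)  txn=BusRd+Flush  M[L2]=74
step 20: P1: store L2 := 93  ⟶  IM  (L2)  txn=BusUpgr  M[L2]=74
step 21: P1: load  L4  ⟶  SS  (L4)  txn=BusRd+Flush  M[L4]=97
step 22: P1: load  L2  ⟶  IM  (L2)  txn=∅  M[L2]=74
step 23: P1: store L1 := 99  ⟶  IM  (L1)  txn=∅  M[L1]=90
step 24: P1: load  L0  ⟶  IE  (L0)  txn=BusRd  M[L0]=80
step 25: P1: load  L5  ⟶  IE  (L5)  txn=BusRd  M[L5]=40
step 26: P1: load  L0  ⟶  IE  (L0)  txn=∅  M[L0]=80
step 27: P0: load  L5  ⟶  SS  (L5)  txn=BusRd  M[L5]=40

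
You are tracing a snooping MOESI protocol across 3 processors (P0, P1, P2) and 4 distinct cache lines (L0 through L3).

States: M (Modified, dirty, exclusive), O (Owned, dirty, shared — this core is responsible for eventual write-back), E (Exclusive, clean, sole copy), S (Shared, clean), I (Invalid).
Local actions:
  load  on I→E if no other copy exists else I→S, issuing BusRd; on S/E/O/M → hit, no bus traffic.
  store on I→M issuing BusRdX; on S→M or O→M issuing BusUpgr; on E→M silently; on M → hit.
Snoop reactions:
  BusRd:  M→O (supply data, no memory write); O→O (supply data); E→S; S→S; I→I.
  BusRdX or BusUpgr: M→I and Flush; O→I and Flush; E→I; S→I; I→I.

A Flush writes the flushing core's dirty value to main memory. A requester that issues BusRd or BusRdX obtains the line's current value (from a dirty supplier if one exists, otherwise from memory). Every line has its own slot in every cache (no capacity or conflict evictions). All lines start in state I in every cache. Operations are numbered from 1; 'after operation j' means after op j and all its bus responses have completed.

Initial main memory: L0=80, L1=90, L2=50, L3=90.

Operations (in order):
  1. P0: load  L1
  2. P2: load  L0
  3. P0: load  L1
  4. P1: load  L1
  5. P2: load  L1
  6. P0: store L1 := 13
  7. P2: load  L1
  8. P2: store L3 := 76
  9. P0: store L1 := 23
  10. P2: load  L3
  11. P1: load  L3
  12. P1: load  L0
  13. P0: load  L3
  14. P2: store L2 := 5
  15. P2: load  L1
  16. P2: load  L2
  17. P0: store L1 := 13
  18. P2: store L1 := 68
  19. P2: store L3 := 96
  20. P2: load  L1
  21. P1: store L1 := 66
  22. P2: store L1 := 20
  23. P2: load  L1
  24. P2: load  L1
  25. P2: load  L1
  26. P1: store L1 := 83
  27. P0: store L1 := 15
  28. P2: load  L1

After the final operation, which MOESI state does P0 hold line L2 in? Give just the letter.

1. P0: load  L1  bus=[BusRd]  L1: P0=E P1=I P2=I  mem[L1]=90
2. P2: load  L0  bus=[BusRd]  L0: P0=I P1=I P2=E  mem[L0]=80
3. P0: load  L1  bus=[-]  L1: P0=E P1=I P2=I  mem[L1]=90
4. P1: load  L1  bus=[BusRd]  L1: P0=S P1=S P2=I  mem[L1]=90
5. P2: load  L1  bus=[BusRd]  L1: P0=S P1=S P2=S  mem[L1]=90
6. P0: store L1 := 13  bus=[BusUpgr]  L1: P0=M P1=I P2=I  mem[L1]=90
7. P2: load  L1  bus=[BusRd]  L1: P0=O P1=I P2=S  mem[L1]=90
8. P2: store L3 := 76  bus=[BusRdX]  L3: P0=I P1=I P2=M  mem[L3]=90
9. P0: store L1 := 23  bus=[BusUpgr]  L1: P0=M P1=I P2=I  mem[L1]=90
10. P2: load  L3  bus=[-]  L3: P0=I P1=I P2=M  mem[L3]=90
11. P1: load  L3  bus=[BusRd]  L3: P0=I P1=S P2=O  mem[L3]=90
12. P1: load  L0  bus=[BusRd]  L0: P0=I P1=S P2=S  mem[L0]=80
13. P0: load  L3  bus=[BusRd]  L3: P0=S P1=S P2=O  mem[L3]=90
14. P2: store L2 := 5  bus=[BusRdX]  L2: P0=I P1=I P2=M  mem[L2]=50
15. P2: load  L1  bus=[BusRd]  L1: P0=O P1=I P2=S  mem[L1]=90
16. P2: load  L2  bus=[-]  L2: P0=I P1=I P2=M  mem[L2]=50
17. P0: store L1 := 13  bus=[BusUpgr]  L1: P0=M P1=I P2=I  mem[L1]=90
18. P2: store L1 := 68  bus=[BusRdX,Flush]  L1: P0=I P1=I P2=M  mem[L1]=13
19. P2: store L3 := 96  bus=[BusUpgr]  L3: P0=I P1=I P2=M  mem[L3]=90
20. P2: load  L1  bus=[-]  L1: P0=I P1=I P2=M  mem[L1]=13
21. P1: store L1 := 66  bus=[BusRdX,Flush]  L1: P0=I P1=M P2=I  mem[L1]=68
22. P2: store L1 := 20  bus=[BusRdX,Flush]  L1: P0=I P1=I P2=M  mem[L1]=66
23. P2: load  L1  bus=[-]  L1: P0=I P1=I P2=M  mem[L1]=66
24. P2: load  L1  bus=[-]  L1: P0=I P1=I P2=M  mem[L1]=66
25. P2: load  L1  bus=[-]  L1: P0=I P1=I P2=M  mem[L1]=66
26. P1: store L1 := 83  bus=[BusRdX,Flush]  L1: P0=I P1=M P2=I  mem[L1]=20
27. P0: store L1 := 15  bus=[BusRdX,Flush]  L1: P0=M P1=I P2=I  mem[L1]=83
28. P2: load  L1  bus=[BusRd]  L1: P0=O P1=I P2=S  mem[L1]=83

state = I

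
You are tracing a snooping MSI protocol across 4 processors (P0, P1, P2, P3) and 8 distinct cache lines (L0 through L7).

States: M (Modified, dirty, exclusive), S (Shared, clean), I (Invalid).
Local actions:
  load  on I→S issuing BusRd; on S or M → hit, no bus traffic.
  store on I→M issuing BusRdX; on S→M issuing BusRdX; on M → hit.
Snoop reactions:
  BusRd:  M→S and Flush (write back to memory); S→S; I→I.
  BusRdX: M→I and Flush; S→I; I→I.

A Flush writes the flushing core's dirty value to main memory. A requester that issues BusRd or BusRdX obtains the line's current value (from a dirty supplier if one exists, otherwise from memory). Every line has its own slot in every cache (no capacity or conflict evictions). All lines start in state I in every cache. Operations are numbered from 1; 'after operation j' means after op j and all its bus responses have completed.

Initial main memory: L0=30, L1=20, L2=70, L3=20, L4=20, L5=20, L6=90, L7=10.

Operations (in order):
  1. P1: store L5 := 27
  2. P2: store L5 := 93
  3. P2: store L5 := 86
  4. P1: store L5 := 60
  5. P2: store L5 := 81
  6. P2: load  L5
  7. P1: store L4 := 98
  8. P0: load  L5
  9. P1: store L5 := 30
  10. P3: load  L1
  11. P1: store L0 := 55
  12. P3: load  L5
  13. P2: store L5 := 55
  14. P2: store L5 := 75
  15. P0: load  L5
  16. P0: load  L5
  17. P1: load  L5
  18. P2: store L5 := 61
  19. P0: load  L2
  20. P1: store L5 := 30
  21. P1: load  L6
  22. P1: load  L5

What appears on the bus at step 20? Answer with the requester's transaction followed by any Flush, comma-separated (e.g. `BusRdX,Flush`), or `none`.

bus = BusRdX,Flush

step 1: P1: store L5 := 27  ⟶  IMII  (L5)  txn=BusRdX  M[L5]=20
step 2: P2: store L5 := 93  ⟶  IIMI  (L5)  txn=BusRdX+Flush  M[L5]=27
step 3: P2: store L5 := 86  ⟶  IIMI  (L5)  txn=∅  M[L5]=27
step 4: P1: store L5 := 60  ⟶  IMII  (L5)  txn=BusRdX+Flush  M[L5]=86
step 5: P2: store L5 := 81  ⟶  IIMI  (L5)  txn=BusRdX+Flush  M[L5]=60
step 6: P2: load  L5  ⟶  IIMI  (L5)  txn=∅  M[L5]=60
step 7: P1: store L4 := 98  ⟶  IMII  (L4)  txn=BusRdX  M[L4]=20
step 8: P0: load  L5  ⟶  SISI  (L5)  txn=BusRd+Flush  M[L5]=81
step 9: P1: store L5 := 30  ⟶  IMII  (L5)  txn=BusRdX  M[L5]=81
step 10: P3: load  L1  ⟶  IIIS  (L1)  txn=BusRd  M[L1]=20
step 11: P1: store L0 := 55  ⟶  IMII  (L0)  txn=BusRdX  M[L0]=30
step 12: P3: load  L5  ⟶  ISIS  (L5)  txn=BusRd+Flush  M[L5]=30
step 13: P2: store L5 := 55  ⟶  IIMI  (L5)  txn=BusRdX  M[L5]=30
step 14: P2: store L5 := 75  ⟶  IIMI  (L5)  txn=∅  M[L5]=30
step 15: P0: load  L5  ⟶  SISI  (L5)  txn=BusRd+Flush  M[L5]=75
step 16: P0: load  L5  ⟶  SISI  (L5)  txn=∅  M[L5]=75
step 17: P1: load  L5  ⟶  SSSI  (L5)  txn=BusRd  M[L5]=75
step 18: P2: store L5 := 61  ⟶  IIMI  (L5)  txn=BusRdX  M[L5]=75
step 19: P0: load  L2  ⟶  SIII  (L2)  txn=BusRd  M[L2]=70
step 20: P1: store L5 := 30  ⟶  IMII  (L5)  txn=BusRdX+Flush  M[L5]=61
step 21: P1: load  L6  ⟶  ISII  (L6)  txn=BusRd  M[L6]=90
step 22: P1: load  L5  ⟶  IMII  (L5)  txn=∅  M[L5]=61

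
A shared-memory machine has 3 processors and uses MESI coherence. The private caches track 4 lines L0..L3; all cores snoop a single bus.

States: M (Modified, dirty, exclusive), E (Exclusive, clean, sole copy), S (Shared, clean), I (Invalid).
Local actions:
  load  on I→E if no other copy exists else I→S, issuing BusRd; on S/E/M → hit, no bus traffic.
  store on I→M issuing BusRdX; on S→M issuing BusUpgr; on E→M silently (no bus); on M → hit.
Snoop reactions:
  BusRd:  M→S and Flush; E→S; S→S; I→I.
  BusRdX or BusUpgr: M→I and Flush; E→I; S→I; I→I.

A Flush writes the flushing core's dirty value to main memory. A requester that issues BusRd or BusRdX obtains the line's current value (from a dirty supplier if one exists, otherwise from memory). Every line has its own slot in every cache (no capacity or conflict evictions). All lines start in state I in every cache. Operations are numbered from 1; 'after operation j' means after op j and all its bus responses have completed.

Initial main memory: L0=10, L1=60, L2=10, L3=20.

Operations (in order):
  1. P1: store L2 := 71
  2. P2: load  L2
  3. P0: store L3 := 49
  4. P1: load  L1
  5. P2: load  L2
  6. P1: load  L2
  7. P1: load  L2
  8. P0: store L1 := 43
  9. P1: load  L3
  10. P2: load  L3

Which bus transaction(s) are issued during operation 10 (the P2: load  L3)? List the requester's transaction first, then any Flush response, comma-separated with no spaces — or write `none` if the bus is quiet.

bus = BusRd

  op1 P1: store L2 := 71 → I/M/I on L2; bus BusRdX; mem=10
  op2 P2: load  L2 → I/S/S on L2; bus BusRd Flush; mem=71
  op3 P0: store L3 := 49 → M/I/I on L3; bus BusRdX; mem=20
  op4 P1: load  L1 → I/E/I on L1; bus BusRd; mem=60
  op5 P2: load  L2 → I/S/S on L2; bus (none); mem=71
  op6 P1: load  L2 → I/S/S on L2; bus (none); mem=71
  op7 P1: load  L2 → I/S/S on L2; bus (none); mem=71
  op8 P0: store L1 := 43 → M/I/I on L1; bus BusRdX; mem=60
  op9 P1: load  L3 → S/S/I on L3; bus BusRd Flush; mem=49
  op10 P2: load  L3 → S/S/S on L3; bus BusRd; mem=49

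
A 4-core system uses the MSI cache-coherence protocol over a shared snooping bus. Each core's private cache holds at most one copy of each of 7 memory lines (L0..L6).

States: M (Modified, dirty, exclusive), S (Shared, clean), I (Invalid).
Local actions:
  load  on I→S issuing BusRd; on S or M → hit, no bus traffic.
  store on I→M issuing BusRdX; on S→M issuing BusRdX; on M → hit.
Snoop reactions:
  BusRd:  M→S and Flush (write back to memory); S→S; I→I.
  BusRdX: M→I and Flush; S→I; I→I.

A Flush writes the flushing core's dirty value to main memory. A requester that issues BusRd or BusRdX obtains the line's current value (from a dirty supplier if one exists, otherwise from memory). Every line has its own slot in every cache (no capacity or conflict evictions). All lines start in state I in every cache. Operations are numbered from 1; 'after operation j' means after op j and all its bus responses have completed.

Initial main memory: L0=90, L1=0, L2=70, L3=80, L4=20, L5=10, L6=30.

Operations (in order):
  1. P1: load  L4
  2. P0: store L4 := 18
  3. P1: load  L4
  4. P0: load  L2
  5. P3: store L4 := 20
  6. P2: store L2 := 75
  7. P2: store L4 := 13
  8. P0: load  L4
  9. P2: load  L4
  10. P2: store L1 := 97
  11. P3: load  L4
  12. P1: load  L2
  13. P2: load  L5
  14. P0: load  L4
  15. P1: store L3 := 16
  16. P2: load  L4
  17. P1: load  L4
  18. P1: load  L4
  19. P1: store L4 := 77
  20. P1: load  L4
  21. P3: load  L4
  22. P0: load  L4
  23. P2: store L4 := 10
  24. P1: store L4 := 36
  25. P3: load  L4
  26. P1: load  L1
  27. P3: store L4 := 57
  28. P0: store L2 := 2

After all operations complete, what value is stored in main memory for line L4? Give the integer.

  op1 P1: load  L4 → I/S/I/I on L4; bus BusRd; mem=20
  op2 P0: store L4 := 18 → M/I/I/I on L4; bus BusRdX; mem=20
  op3 P1: load  L4 → S/S/I/I on L4; bus BusRd Flush; mem=18
  op4 P0: load  L2 → S/I/I/I on L2; bus BusRd; mem=70
  op5 P3: store L4 := 20 → I/I/I/M on L4; bus BusRdX; mem=18
  op6 P2: store L2 := 75 → I/I/M/I on L2; bus BusRdX; mem=70
  op7 P2: store L4 := 13 → I/I/M/I on L4; bus BusRdX Flush; mem=20
  op8 P0: load  L4 → S/I/S/I on L4; bus BusRd Flush; mem=13
  op9 P2: load  L4 → S/I/S/I on L4; bus (none); mem=13
  op10 P2: store L1 := 97 → I/I/M/I on L1; bus BusRdX; mem=0
  op11 P3: load  L4 → S/I/S/S on L4; bus BusRd; mem=13
  op12 P1: load  L2 → I/S/S/I on L2; bus BusRd Flush; mem=75
  op13 P2: load  L5 → I/I/S/I on L5; bus BusRd; mem=10
  op14 P0: load  L4 → S/I/S/S on L4; bus (none); mem=13
  op15 P1: store L3 := 16 → I/M/I/I on L3; bus BusRdX; mem=80
  op16 P2: load  L4 → S/I/S/S on L4; bus (none); mem=13
  op17 P1: load  L4 → S/S/S/S on L4; bus BusRd; mem=13
  op18 P1: load  L4 → S/S/S/S on L4; bus (none); mem=13
  op19 P1: store L4 := 77 → I/M/I/I on L4; bus BusRdX; mem=13
  op20 P1: load  L4 → I/M/I/I on L4; bus (none); mem=13
  op21 P3: load  L4 → I/S/I/S on L4; bus BusRd Flush; mem=77
  op22 P0: load  L4 → S/S/I/S on L4; bus BusRd; mem=77
  op23 P2: store L4 := 10 → I/I/M/I on L4; bus BusRdX; mem=77
  op24 P1: store L4 := 36 → I/M/I/I on L4; bus BusRdX Flush; mem=10
  op25 P3: load  L4 → I/S/I/S on L4; bus BusRd Flush; mem=36
  op26 P1: load  L1 → I/S/S/I on L1; bus BusRd Flush; mem=97
  op27 P3: store L4 := 57 → I/I/I/M on L4; bus BusRdX; mem=36
  op28 P0: store L2 := 2 → M/I/I/I on L2; bus BusRdX; mem=75

memory[L4] = 36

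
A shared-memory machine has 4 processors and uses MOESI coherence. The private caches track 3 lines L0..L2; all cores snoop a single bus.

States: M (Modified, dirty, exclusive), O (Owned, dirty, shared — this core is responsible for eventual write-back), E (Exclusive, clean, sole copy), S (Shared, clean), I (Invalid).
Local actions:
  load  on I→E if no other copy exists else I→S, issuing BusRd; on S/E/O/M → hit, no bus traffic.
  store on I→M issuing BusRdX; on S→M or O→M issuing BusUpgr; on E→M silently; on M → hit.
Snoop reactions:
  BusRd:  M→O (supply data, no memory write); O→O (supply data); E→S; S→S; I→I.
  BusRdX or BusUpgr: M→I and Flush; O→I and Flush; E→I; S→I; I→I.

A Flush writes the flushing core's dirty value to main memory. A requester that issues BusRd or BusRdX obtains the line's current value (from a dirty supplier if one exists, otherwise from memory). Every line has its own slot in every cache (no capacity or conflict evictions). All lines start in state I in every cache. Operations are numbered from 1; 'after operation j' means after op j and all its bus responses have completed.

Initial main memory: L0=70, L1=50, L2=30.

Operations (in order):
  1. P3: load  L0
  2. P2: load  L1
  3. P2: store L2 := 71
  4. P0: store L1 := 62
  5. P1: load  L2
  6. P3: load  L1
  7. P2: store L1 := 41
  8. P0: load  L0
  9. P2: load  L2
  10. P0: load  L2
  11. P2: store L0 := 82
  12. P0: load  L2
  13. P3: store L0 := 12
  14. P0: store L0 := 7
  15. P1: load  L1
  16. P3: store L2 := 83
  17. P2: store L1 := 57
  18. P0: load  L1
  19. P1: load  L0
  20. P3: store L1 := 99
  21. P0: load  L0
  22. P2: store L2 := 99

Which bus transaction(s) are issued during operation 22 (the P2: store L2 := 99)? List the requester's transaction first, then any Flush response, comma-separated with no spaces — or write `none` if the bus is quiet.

bus = BusRdX,Flush

[1] P3: load  L0 | P0:I, P1:I, P2:I, P3:E(70) | bus: BusRd
[2] P2: load  L1 | P0:I, P1:I, P2:E(50), P3:I | bus: BusRd
[3] P2: store L2 := 71 | P0:I, P1:I, P2:M(71), P3:I | bus: BusRdX
[4] P0: store L1 := 62 | P0:M(62), P1:I, P2:I, P3:I | bus: BusRdX
[5] P1: load  L2 | P0:I, P1:S(71), P2:O(71), P3:I | bus: BusRd
[6] P3: load  L1 | P0:O(62), P1:I, P2:I, P3:S(62) | bus: BusRd
[7] P2: store L1 := 41 | P0:I, P1:I, P2:M(41), P3:I | bus: BusRdX,Flush
[8] P0: load  L0 | P0:S(70), P1:I, P2:I, P3:S(70) | bus: BusRd
[9] P2: load  L2 | P0:I, P1:S(71), P2:O(71), P3:I | bus: none
[10] P0: load  L2 | P0:S(71), P1:S(71), P2:O(71), P3:I | bus: BusRd
[11] P2: store L0 := 82 | P0:I, P1:I, P2:M(82), P3:I | bus: BusRdX
[12] P0: load  L2 | P0:S(71), P1:S(71), P2:O(71), P3:I | bus: none
[13] P3: store L0 := 12 | P0:I, P1:I, P2:I, P3:M(12) | bus: BusRdX,Flush
[14] P0: store L0 := 7 | P0:M(7), P1:I, P2:I, P3:I | bus: BusRdX,Flush
[15] P1: load  L1 | P0:I, P1:S(41), P2:O(41), P3:I | bus: BusRd
[16] P3: store L2 := 83 | P0:I, P1:I, P2:I, P3:M(83) | bus: BusRdX,Flush
[17] P2: store L1 := 57 | P0:I, P1:I, P2:M(57), P3:I | bus: BusUpgr
[18] P0: load  L1 | P0:S(57), P1:I, P2:O(57), P3:I | bus: BusRd
[19] P1: load  L0 | P0:O(7), P1:S(7), P2:I, P3:I | bus: BusRd
[20] P3: store L1 := 99 | P0:I, P1:I, P2:I, P3:M(99) | bus: BusRdX,Flush
[21] P0: load  L0 | P0:O(7), P1:S(7), P2:I, P3:I | bus: none
[22] P2: store L2 := 99 | P0:I, P1:I, P2:M(99), P3:I | bus: BusRdX,Flush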